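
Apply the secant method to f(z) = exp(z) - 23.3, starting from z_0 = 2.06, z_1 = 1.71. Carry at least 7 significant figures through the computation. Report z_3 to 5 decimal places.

2.34211

Secant update: z_(k+1) = z_k − f(z_k)·(z_k − z_(k-1))/(f(z_k) − f(z_(k-1))).
f(z_0) = -15.454030, f(z_1) = -17.771039
z_2 = 1.710000 - (-17.771039)·(1.710000 - 2.060000)/(-17.771039 - (-15.454030)) = 4.394437; f(z_2) = 57.699036
z_3 = 4.394437 - (57.699036)·(4.394437 - 1.710000)/(57.699036 - (-17.771039)) = 2.342108; f(z_3) = -12.896857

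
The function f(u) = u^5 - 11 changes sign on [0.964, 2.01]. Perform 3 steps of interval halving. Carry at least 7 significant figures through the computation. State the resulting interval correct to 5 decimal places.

f(0.964000) = -10.167498, f(2.010000) = 21.808040 (opposite signs)
step 1: m = 1.487000, f(m) = -3.729658 < 0 → root in [1.487000, 2.010000]
step 2: m = 1.748500, f(m) = 5.342865 > 0 → root in [1.487000, 1.748500]
step 3: m = 1.617750, f(m) = 0.080441 > 0 → root in [1.487000, 1.617750]

[1.48700, 1.61775]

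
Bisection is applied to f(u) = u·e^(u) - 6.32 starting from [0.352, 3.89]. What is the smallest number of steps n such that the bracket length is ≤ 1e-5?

19

Initial width b − a = 3.89 − 0.352 = 3.538000.
After n steps the width is (b−a)/2^n; need (b−a)/2^n ≤ 1e-5.
So n ≥ log₂(3.538000/1e-5) = log₂(353800.0000) ≈ 18.4326.
Hence n = 19.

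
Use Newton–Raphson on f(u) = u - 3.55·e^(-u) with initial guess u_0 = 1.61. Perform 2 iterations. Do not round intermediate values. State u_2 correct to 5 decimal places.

1.13703

f'(u) = 1 + 3.55·e^(-u)
u_0 = 1.610000: f = 0.900399, f' = 1.709601 → u_1 = 1.610000 - (0.900399)/(1.709601) = 1.083328
u_1 = 1.083328: f = -0.118231, f' = 2.201559 → u_2 = 1.083328 - (-0.118231)/(2.201559) = 1.137031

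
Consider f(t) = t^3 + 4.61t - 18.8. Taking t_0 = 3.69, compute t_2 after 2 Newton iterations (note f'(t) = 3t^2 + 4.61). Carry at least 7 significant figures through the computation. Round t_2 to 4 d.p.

2.1743

Newton update: t ← t − f(t)/f'(t).
t_0 = 3.690000: f = 48.454309, f' = 45.458300 → t_1 = 3.690000 - (48.454309)/(45.458300) = 2.624093
t_1 = 2.624093: f = 11.366223, f' = 25.267596 → t_2 = 2.624093 - (11.366223)/(25.267596) = 2.174259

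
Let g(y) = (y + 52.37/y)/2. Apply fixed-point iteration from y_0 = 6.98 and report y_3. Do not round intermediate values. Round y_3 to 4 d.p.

y_1 = g(6.980000) = 7.241433
y_2 = g(7.241433) = 7.236713
y_3 = g(7.236713) = 7.236712

7.2367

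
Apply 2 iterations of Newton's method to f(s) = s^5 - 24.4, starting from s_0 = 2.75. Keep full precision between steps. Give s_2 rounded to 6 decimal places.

2.007168

f'(s) = 5s^4
s_0 = 2.750000: f = 132.876367, f' = 285.957031 → s_1 = 2.750000 - (132.876367)/(285.957031) = 2.285328
s_1 = 2.285328: f = 37.936474, f' = 136.384115 → s_2 = 2.285328 - (37.936474)/(136.384115) = 2.007168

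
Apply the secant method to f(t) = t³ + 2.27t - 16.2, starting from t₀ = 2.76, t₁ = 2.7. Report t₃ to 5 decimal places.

2.24513

f(t_0) = 11.089776, f(t_1) = 9.612000
t_2 = 2.700000 - (9.612000)·(2.700000 - 2.760000)/(9.612000 - (11.089776)) = 2.309738; f(t_2) = 1.365300
t_3 = 2.309738 - (1.365300)·(2.309738 - 2.700000)/(1.365300 - (9.612000)) = 2.245127; f(t_3) = 0.213218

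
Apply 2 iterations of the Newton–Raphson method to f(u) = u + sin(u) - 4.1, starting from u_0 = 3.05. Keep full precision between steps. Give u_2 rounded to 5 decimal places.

f'(u) = 1 + cos(u)
u_0 = 3.050000: f = -0.958535, f' = 0.004192 → u_1 = 3.050000 - (-0.958535)/(0.004192) = 231.725948
u_1 = 231.725948: f = 226.942913, f' = 1.730386 → u_2 = 231.725948 - (226.942913)/(1.730386) = 100.574366

100.57437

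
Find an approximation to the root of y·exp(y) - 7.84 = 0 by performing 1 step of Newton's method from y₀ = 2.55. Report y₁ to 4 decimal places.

2.0041

f'(y) = (y + 1)·exp(y)
y_0 = 2.550000: f = 24.818115, f' = 45.465218 → y_1 = 2.550000 - (24.818115)/(45.465218) = 2.004130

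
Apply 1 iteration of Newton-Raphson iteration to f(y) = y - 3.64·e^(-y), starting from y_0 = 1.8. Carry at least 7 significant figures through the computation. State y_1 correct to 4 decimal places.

f'(y) = 1 + 3.64·e^(-y)
y_0 = 1.800000: f = 1.198312, f' = 1.601688 → y_1 = 1.800000 - (1.198312)/(1.601688) = 1.051844

1.0518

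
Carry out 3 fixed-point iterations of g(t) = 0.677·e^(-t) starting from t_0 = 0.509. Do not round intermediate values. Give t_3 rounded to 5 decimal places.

0.43139

t_1 = g(0.509000) = 0.406942
t_2 = g(0.406942) = 0.450667
t_3 = g(0.450667) = 0.431386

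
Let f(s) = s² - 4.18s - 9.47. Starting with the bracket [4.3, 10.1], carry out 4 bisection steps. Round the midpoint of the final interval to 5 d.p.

f(4.300000) = -8.954000, f(10.100000) = 50.322000 (opposite signs)
step 1: m = 7.200000, f(m) = 12.274000 > 0 → root in [4.300000, 7.200000]
step 2: m = 5.750000, f(m) = -0.442500 < 0 → root in [5.750000, 7.200000]
step 3: m = 6.475000, f(m) = 5.390125 > 0 → root in [5.750000, 6.475000]
step 4: m = 6.112500, f(m) = 2.342406 > 0 → root in [5.750000, 6.112500]
Midpoint of [5.750000, 6.112500] = 5.931250

5.93125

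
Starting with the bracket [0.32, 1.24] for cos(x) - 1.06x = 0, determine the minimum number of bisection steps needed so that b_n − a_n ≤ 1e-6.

Initial width b − a = 1.24 − 0.32 = 0.920000.
After n steps the width is (b−a)/2^n; need (b−a)/2^n ≤ 1e-6.
So n ≥ log₂(0.920000/1e-6) = log₂(920000.0000) ≈ 19.8113.
Hence n = 20.

20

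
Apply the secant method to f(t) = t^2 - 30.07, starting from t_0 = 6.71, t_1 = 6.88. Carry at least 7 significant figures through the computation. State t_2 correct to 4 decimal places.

f(t_0) = 14.954100, f(t_1) = 17.264400
t_2 = 6.880000 - (17.264400)·(6.880000 - 6.710000)/(17.264400 - (14.954100)) = 5.609625; f(t_2) = 1.397890

5.6096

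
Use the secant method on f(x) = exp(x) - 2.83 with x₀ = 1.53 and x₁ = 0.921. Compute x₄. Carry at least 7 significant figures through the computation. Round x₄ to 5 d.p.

f(x_0) = 1.788177, f(x_1) = -0.318199
x_2 = 0.921000 - (-0.318199)·(0.921000 - 1.530000)/(-0.318199 - (1.788177)) = 1.012998; f(x_2) = -0.076154
x_3 = 1.012998 - (-0.076154)·(1.012998 - 0.921000)/(-0.076154 - (-0.318199)) = 1.041944; f(x_3) = 0.004722
x_4 = 1.041944 - (0.004722)·(1.041944 - 1.012998)/(0.004722 - (-0.076154)) = 1.040254; f(x_4) = -0.000065

1.04025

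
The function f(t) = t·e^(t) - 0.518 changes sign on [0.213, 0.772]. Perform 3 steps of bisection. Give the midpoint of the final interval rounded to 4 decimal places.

f(0.213000) = -0.254437, f(0.772000) = 1.152678 (opposite signs)
step 1: m = 0.492500, f(m) = 0.287928 > 0 → root in [0.213000, 0.492500]
step 2: m = 0.352750, f(m) = -0.016045 < 0 → root in [0.352750, 0.492500]
step 3: m = 0.422625, f(m) = 0.126910 > 0 → root in [0.352750, 0.422625]
Midpoint of [0.352750, 0.422625] = 0.387688

0.3877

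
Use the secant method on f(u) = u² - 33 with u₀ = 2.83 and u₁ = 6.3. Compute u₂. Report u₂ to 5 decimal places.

f(u_0) = -24.991100, f(u_1) = 6.690000
u_2 = 6.300000 - (6.690000)·(6.300000 - 2.830000)/(6.690000 - (-24.991100)) = 5.567251; f(u_2) = -2.005718

5.56725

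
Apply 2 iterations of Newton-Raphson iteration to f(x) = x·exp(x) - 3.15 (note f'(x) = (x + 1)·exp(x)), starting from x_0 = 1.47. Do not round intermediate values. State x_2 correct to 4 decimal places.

Newton update: x ← x − f(x)/f'(x).
x_0 = 1.470000: f = 3.243376, f' = 10.742611 → x_1 = 1.470000 - (3.243376)/(10.742611) = 1.168083
x_1 = 1.168083: f = 0.606348, f' = 6.972170 → x_2 = 1.168083 - (0.606348)/(6.972170) = 1.081116

1.0811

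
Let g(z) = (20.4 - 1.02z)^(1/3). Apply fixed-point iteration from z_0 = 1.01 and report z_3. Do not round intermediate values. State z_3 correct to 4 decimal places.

2.6082

z_1 = g(1.010000) = 2.685602
z_2 = g(2.685602) = 2.604169
z_3 = g(2.604169) = 2.608245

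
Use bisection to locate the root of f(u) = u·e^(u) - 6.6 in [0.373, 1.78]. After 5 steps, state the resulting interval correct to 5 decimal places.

f(0.373000) = -6.058373, f(1.780000) = 3.955144 (opposite signs)
step 1: m = 1.076500, f(m) = -3.441128 < 0 → root in [1.076500, 1.780000]
step 2: m = 1.428250, f(m) = -0.642208 < 0 → root in [1.428250, 1.780000]
step 3: m = 1.604125, f(m) = 1.378125 > 0 → root in [1.428250, 1.604125]
step 4: m = 1.516188, f(m) = 0.305971 > 0 → root in [1.428250, 1.516188]
step 5: m = 1.472219, f(m) = -0.182752 < 0 → root in [1.472219, 1.516188]

[1.47222, 1.51619]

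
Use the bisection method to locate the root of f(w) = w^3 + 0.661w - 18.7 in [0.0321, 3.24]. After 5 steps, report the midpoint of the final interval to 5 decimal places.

f(0.032100) = -18.678749, f(3.240000) = 17.453864 (opposite signs)
step 1: m = 1.636050, f(m) = -13.239422 < 0 → root in [1.636050, 3.240000]
step 2: m = 2.438025, f(m) = -2.596928 < 0 → root in [2.438025, 3.240000]
step 3: m = 2.839012, f(m) = 6.059005 > 0 → root in [2.438025, 2.839012]
step 4: m = 2.638519, f(m) = 1.412851 > 0 → root in [2.438025, 2.638519]
step 5: m = 2.538272, f(m) = -0.668563 < 0 → root in [2.538272, 2.638519]
Midpoint of [2.538272, 2.638519] = 2.588395

2.58840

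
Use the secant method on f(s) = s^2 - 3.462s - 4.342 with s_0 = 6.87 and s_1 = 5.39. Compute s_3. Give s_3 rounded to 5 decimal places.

f(s_0) = 19.070960, f(s_1) = 6.049920
s_2 = 5.390000 - (6.049920)·(5.390000 - 6.870000)/(6.049920 - (19.070960)) = 4.702353; f(s_2) = 1.490577
s_3 = 4.702353 - (1.490577)·(4.702353 - 5.390000)/(1.490577 - (6.049920)) = 4.477542; f(s_3) = 0.205131

4.47754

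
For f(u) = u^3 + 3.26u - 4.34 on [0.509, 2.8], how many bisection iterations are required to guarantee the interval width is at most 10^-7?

25

Initial width b − a = 2.8 − 0.509 = 2.291000.
After n steps the width is (b−a)/2^n; need (b−a)/2^n ≤ 10^-7.
So n ≥ log₂(2.291000/10^-7) = log₂(22910000.0000) ≈ 24.4495.
Hence n = 25.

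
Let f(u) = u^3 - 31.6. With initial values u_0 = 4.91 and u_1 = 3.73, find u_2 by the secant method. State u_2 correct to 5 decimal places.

f(u_0) = 86.770771, f(u_1) = 20.295117
u_2 = 3.730000 - (20.295117)·(3.730000 - 4.910000)/(20.295117 - (86.770771)) = 3.369744; f(u_2) = 6.664039

3.36974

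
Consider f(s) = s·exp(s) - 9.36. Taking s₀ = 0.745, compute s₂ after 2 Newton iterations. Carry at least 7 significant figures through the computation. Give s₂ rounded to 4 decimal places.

2.2613

f'(s) = (s + 1)·exp(s)
s_0 = 0.745000: f = -7.790701, f' = 3.675740 → s_1 = 0.745000 - (-7.790701)/(3.675740) = 2.864492
s_1 = 2.864492: f = 40.883573, f' = 67.783709 → s_2 = 2.864492 - (40.883573)/(67.783709) = 2.261344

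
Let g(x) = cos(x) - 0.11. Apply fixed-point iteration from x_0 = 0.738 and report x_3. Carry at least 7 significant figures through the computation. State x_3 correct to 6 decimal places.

x_1 = g(0.738000) = 0.629816
x_2 = g(0.629816) = 0.698136
x_3 = g(0.698136) = 0.656042

0.656042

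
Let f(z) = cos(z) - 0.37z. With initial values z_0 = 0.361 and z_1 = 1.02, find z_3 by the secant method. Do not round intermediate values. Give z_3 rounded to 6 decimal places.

f(z_0) = 0.801974, f(z_1) = 0.145966
z_2 = 1.020000 - (0.145966)·(1.020000 - 0.361000)/(0.145966 - (0.801974)) = 1.166632; f(z_2) = -0.038403
z_3 = 1.166632 - (-0.038403)·(1.166632 - 1.020000)/(-0.038403 - (0.145966)) = 1.136089; f(z_3) = 0.000792

1.136089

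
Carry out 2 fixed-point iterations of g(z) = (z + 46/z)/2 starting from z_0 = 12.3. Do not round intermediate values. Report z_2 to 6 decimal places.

z_1 = g(12.300000) = 8.019919
z_2 = g(8.019919) = 6.877819

6.877819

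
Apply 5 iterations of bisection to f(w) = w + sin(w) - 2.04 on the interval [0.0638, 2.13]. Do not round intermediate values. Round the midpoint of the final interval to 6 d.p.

1.129184

f(0.063800) = -1.912443, f(2.130000) = 0.937678 (opposite signs)
step 1: m = 1.096900, f(m) = -0.053303 < 0 → root in [1.096900, 2.130000]
step 2: m = 1.613450, f(m) = 0.572540 > 0 → root in [1.096900, 1.613450]
step 3: m = 1.355175, f(m) = 0.292019 > 0 → root in [1.096900, 1.355175]
step 4: m = 1.226037, f(m) = 0.127194 > 0 → root in [1.096900, 1.226037]
step 5: m = 1.161469, f(m) = 0.038857 > 0 → root in [1.096900, 1.161469]
Midpoint of [1.096900, 1.161469] = 1.129184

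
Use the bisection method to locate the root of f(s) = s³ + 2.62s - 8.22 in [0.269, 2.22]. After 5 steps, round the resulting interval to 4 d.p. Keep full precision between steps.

f(0.269000) = -7.495755, f(2.220000) = 8.537448 (opposite signs)
step 1: m = 1.244500, f(m) = -3.031953 < 0 → root in [1.244500, 2.220000]
step 2: m = 1.732250, f(m) = 1.516440 > 0 → root in [1.244500, 1.732250]
step 3: m = 1.488375, f(m) = -1.023320 < 0 → root in [1.488375, 1.732250]
step 4: m = 1.610313, f(m) = 0.174730 > 0 → root in [1.488375, 1.610313]
step 5: m = 1.549344, f(m) = -0.441572 < 0 → root in [1.549344, 1.610313]

[1.5493, 1.6103]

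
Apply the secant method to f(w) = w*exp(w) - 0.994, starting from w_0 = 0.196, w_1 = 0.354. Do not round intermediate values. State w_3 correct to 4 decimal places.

0.5505

f(w_0) = -0.755561, f(w_1) = -0.489637
w_2 = 0.354000 - (-0.489637)·(0.354000 - 0.196000)/(-0.489637 - (-0.755561)) = 0.644920; f(w_2) = 0.235110
w_3 = 0.644920 - (0.235110)·(0.644920 - 0.354000)/(0.235110 - (-0.489637)) = 0.550544; f(w_3) = -0.039247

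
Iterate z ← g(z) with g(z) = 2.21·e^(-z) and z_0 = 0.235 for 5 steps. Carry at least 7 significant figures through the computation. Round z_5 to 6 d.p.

z_1 = g(0.235000) = 1.747162
z_2 = g(1.747162) = 0.385132
z_3 = g(0.385132) = 1.503597
z_4 = g(1.503597) = 0.491347
z_5 = g(0.491347) = 1.352082

1.352082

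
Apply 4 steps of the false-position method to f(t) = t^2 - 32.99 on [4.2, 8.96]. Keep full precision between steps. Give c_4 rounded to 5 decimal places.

5.73961

False-position update: c = (a·f(b) − b·f(a))/(f(b) − f(a)); replace the endpoint whose sign matches f(c).
f(4.200000) = -15.350000, f(8.960000) = 47.291600
step 1: c = 5.366413, f(c) = -4.191608 < 0 → new bracket [5.366413, 8.960000]
step 2: c = 5.658992, f(c) = -0.965805 < 0 → new bracket [5.658992, 8.960000]
step 3: c = 5.725057, f(c) = -0.213717 < 0 → new bracket [5.725057, 8.960000]
step 4: c = 5.739611, f(c) = -0.046867 < 0 → new bracket [5.739611, 8.960000]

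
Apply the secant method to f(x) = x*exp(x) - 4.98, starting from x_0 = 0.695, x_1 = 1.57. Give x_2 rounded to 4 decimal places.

Secant update: x_(k+1) = x_k − f(x_k)·(x_k − x_(k-1))/(f(x_k) − f(x_(k-1))).
f(x_0) = -3.587422, f(x_1) = 2.566438
x_2 = 1.570000 - (2.566438)·(1.570000 - 0.695000)/(2.566438 - (-3.587422)) = 1.205085; f(x_2) = -0.958577

1.2051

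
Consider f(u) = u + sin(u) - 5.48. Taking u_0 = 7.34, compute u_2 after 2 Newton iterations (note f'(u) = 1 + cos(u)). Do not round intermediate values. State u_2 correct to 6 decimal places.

5.899706

u_0 = 7.340000: f = 2.730794, f' = 1.491648 → u_1 = 7.340000 - (2.730794)/(1.491648) = 5.509278
u_1 = 5.509278: f = -0.669658, f' = 1.715185 → u_2 = 5.509278 - (-0.669658)/(1.715185) = 5.899706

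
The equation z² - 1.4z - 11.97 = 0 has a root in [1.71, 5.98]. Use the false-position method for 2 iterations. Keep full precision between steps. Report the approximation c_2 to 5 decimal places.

f(1.710000) = -11.439900, f(5.980000) = 15.418400
step 1: c = 3.528744, f(c) = -4.458207 < 0 → new bracket [3.528744, 5.980000]
step 2: c = 4.078546, f(c) = -1.045424 < 0 → new bracket [4.078546, 5.980000]

4.07855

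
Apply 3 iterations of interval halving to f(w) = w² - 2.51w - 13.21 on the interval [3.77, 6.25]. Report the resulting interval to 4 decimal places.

f(3.770000) = -8.459800, f(6.250000) = 10.165000 (opposite signs)
step 1: m = 5.010000, f(m) = -0.685000 < 0 → root in [5.010000, 6.250000]
step 2: m = 5.630000, f(m) = 4.355600 > 0 → root in [5.010000, 5.630000]
step 3: m = 5.320000, f(m) = 1.739200 > 0 → root in [5.010000, 5.320000]

[5.0100, 5.3200]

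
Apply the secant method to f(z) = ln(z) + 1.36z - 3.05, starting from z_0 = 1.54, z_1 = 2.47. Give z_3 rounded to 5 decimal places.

f(z_0) = -0.523818, f(z_1) = 1.213418
z_2 = 2.470000 - (1.213418)·(2.470000 - 1.540000)/(1.213418 - (-0.523818)) = 1.820417; f(z_2) = 0.024833
z_3 = 1.820417 - (0.024833)·(1.820417 - 2.470000)/(0.024833 - (1.213418)) = 1.806845; f(z_3) = -0.001108

1.80685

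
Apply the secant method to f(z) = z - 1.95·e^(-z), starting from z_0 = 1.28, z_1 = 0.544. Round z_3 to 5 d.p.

f(z_0) = 0.737827, f(z_1) = -0.587823
z_2 = 0.544000 - (-0.587823)·(0.544000 - 1.280000)/(-0.587823 - (0.737827)) = 0.870359; f(z_2) = 0.053696
z_3 = 0.870359 - (0.053696)·(0.870359 - 0.544000)/(0.053696 - (-0.587823)) = 0.843042; f(z_3) = 0.003763

0.84304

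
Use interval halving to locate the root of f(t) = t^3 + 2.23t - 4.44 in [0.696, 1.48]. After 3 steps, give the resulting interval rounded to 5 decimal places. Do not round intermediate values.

f(0.696000) = -2.550766, f(1.480000) = 2.102192 (opposite signs)
step 1: m = 1.088000, f(m) = -0.725847 < 0 → root in [1.088000, 1.480000]
step 2: m = 1.284000, f(m) = 0.540194 > 0 → root in [1.088000, 1.284000]
step 3: m = 1.186000, f(m) = -0.126997 < 0 → root in [1.186000, 1.284000]

[1.18600, 1.28400]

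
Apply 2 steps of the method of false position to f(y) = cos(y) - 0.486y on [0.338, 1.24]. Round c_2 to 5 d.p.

1.03934

f(0.338000) = 0.779152, f(1.240000) = -0.277844
step 1: c = 1.002899, f(c) = 0.050452 > 0 → new bracket [1.002899, 1.240000]
step 2: c = 1.039336, f(c) = 0.001675 > 0 → new bracket [1.039336, 1.240000]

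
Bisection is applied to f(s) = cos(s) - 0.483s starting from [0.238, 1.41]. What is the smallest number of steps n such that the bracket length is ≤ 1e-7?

Initial width b − a = 1.41 − 0.238 = 1.172000.
After n steps the width is (b−a)/2^n; need (b−a)/2^n ≤ 1e-7.
So n ≥ log₂(1.172000/1e-7) = log₂(11720000.0000) ≈ 23.4825.
Hence n = 24.

24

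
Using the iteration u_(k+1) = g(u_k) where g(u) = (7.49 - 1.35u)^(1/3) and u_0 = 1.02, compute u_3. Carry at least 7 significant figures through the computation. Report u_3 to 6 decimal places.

u_1 = g(1.020000) = 1.828457
u_2 = g(1.828457) = 1.712433
u_3 = g(1.712433) = 1.730056

1.730056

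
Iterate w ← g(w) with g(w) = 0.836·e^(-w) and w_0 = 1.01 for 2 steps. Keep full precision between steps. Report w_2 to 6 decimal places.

w_1 = g(1.010000) = 0.304487
w_2 = g(0.304487) = 0.616551

0.616551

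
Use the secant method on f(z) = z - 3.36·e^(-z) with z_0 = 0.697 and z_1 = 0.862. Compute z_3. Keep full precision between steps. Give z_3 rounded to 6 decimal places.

f(z_0) = -0.976540, f(z_1) = -0.556984
z_2 = 0.862000 - (-0.556984)·(0.862000 - 0.697000)/(-0.556984 - (-0.976540)) = 1.081047; f(z_2) = -0.058801
z_3 = 1.081047 - (-0.058801)·(1.081047 - 0.862000)/(-0.058801 - (-0.556984)) = 1.106901; f(z_3) = -0.003854

1.106901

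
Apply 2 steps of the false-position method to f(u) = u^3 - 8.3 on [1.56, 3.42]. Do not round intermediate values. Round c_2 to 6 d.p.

1.912683

f(1.560000) = -4.503584, f(3.420000) = 31.701688
step 1: c = 1.791366, f(c) = -2.551521 < 0 → new bracket [1.791366, 3.420000]
step 2: c = 1.912683, f(c) = -1.302726 < 0 → new bracket [1.912683, 3.420000]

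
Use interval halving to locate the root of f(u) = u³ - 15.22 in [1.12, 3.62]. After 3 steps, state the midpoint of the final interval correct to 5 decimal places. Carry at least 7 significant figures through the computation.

f(1.120000) = -13.815072, f(3.620000) = 32.217928 (opposite signs)
step 1: m = 2.370000, f(m) = -1.907947 < 0 → root in [2.370000, 3.620000]
step 2: m = 2.995000, f(m) = 11.645225 > 0 → root in [2.370000, 2.995000]
step 3: m = 2.682500, f(m) = 4.082750 > 0 → root in [2.370000, 2.682500]
Midpoint of [2.370000, 2.682500] = 2.526250

2.52625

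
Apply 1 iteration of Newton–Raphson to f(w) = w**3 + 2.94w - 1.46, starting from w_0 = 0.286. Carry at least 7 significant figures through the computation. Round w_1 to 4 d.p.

f'(w) = 3w**2 + 2.94
w_0 = 0.286000: f = -0.595766, f' = 3.185388 → w_1 = 0.286000 - (-0.595766)/(3.185388) = 0.473031

0.4730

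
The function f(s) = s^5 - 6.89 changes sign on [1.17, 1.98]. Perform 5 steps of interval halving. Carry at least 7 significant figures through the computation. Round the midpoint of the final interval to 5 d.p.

1.46109

f(1.170000) = -4.697552, f(1.980000) = 23.541682 (opposite signs)
step 1: m = 1.575000, f(m) = 2.801763 > 0 → root in [1.170000, 1.575000]
step 2: m = 1.372500, f(m) = -2.019632 < 0 → root in [1.372500, 1.575000]
step 3: m = 1.473750, f(m) = 0.062149 > 0 → root in [1.372500, 1.473750]
step 4: m = 1.423125, f(m) = -1.052657 < 0 → root in [1.423125, 1.473750]
step 5: m = 1.448437, f(m) = -0.514727 < 0 → root in [1.448437, 1.473750]
Midpoint of [1.448437, 1.473750] = 1.461094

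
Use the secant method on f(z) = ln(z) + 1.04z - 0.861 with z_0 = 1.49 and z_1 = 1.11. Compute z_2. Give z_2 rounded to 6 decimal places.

0.890822

f(z_0) = 1.087376, f(z_1) = 0.397760
z_2 = 1.110000 - (0.397760)·(1.110000 - 1.490000)/(0.397760 - (1.087376)) = 0.890822; f(z_2) = -0.050156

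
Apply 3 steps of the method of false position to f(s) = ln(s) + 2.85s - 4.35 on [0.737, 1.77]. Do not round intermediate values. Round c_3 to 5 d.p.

f(0.737000) = -2.554717, f(1.770000) = 1.265480
step 1: c = 1.427808, f(c) = 0.075394 > 0 → new bracket [0.737000, 1.427808]
step 2: c = 1.408006, f(c) = 0.004991 > 0 → new bracket [0.737000, 1.408006]
step 3: c = 1.406697, f(c) = 0.000333 > 0 → new bracket [0.737000, 1.406697]

1.40670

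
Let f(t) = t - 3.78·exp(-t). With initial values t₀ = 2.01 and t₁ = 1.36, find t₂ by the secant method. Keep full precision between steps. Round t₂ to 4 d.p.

1.1325

f(t_0) = 1.503523, f(t_1) = 0.389822
t_2 = 1.360000 - (0.389822)·(1.360000 - 2.010000)/(0.389822 - (1.503523)) = 1.132484; f(t_2) = -0.085552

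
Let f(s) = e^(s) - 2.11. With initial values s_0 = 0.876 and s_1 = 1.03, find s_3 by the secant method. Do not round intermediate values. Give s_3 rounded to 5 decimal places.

f(s_0) = 0.291275, f(s_1) = 0.691066
s_2 = 1.030000 - (0.691066)·(1.030000 - 0.876000)/(0.691066 - (0.291275)) = 0.763800; f(s_2) = 0.036418
s_3 = 0.763800 - (0.036418)·(0.763800 - 1.030000)/(0.036418 - (0.691066)) = 0.748992; f(s_3) = 0.004867

0.74899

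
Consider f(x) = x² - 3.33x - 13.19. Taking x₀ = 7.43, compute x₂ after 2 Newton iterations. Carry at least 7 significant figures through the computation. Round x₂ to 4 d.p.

5.6689

Newton update: x ← x − f(x)/f'(x).
f'(x) = 2x - 3.33
x_0 = 7.430000: f = 17.273000, f' = 11.530000 → x_1 = 7.430000 - (17.273000)/(11.530000) = 5.931908
x_1 = 5.931908: f = 2.244279, f' = 8.533816 → x_2 = 5.931908 - (2.244279)/(8.533816) = 5.668921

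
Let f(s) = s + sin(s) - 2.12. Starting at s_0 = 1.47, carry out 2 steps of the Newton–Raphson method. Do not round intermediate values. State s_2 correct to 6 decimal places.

f'(s) = 1 + cos(s)
s_0 = 1.470000: f = 0.344924, f' = 1.100626 → s_1 = 1.470000 - (0.344924)/(1.100626) = 1.156611
s_1 = 1.156611: f = -0.047945, f' = 1.402445 → s_2 = 1.156611 - (-0.047945)/(1.402445) = 1.190797

1.190797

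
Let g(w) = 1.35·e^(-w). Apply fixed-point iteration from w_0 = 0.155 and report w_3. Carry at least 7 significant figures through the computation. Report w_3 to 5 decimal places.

w_1 = g(0.155000) = 1.156160
w_2 = g(1.156160) = 0.424834
w_3 = g(0.424834) = 0.882735

0.88274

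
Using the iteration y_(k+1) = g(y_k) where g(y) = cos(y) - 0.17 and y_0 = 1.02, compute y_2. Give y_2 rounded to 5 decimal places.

y_1 = g(1.020000) = 0.353366
y_2 = g(0.353366) = 0.768213

0.76821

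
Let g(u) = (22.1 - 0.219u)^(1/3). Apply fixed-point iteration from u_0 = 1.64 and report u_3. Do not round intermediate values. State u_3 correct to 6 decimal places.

2.780267

u_1 = g(1.640000) = 2.790993
u_2 = g(2.790993) = 2.780165
u_3 = g(2.780165) = 2.780267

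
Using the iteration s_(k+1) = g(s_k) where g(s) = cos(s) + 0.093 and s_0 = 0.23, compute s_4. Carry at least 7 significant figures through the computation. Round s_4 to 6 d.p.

s_1 = g(0.230000) = 1.066666
s_2 = g(1.066666) = 0.576046
s_3 = g(0.576046) = 0.931623
s_4 = g(0.931623) = 0.689532

0.689532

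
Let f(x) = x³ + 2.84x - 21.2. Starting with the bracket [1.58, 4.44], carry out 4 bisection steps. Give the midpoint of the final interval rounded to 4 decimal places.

2.3844

f(1.580000) = -12.768488, f(4.440000) = 78.937984 (opposite signs)
step 1: m = 3.010000, f(m) = 14.619301 > 0 → root in [1.580000, 3.010000]
step 2: m = 2.295000, f(m) = -2.594378 < 0 → root in [2.295000, 3.010000]
step 3: m = 2.652500, f(m) = 4.995443 > 0 → root in [2.295000, 2.652500]
step 4: m = 2.473750, f(m) = 0.963412 > 0 → root in [2.295000, 2.473750]
Midpoint of [2.295000, 2.473750] = 2.384375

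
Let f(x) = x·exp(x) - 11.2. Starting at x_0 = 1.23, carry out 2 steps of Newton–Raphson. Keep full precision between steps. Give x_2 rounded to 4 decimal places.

1.8804

Newton update: x ← x − f(x)/f'(x).
f'(x) = (x + 1)·exp(x)
x_0 = 1.230000: f = -6.991888, f' = 7.629342 → x_1 = 1.230000 - (-6.991888)/(7.629342) = 2.146447
x_1 = 2.146447: f = 7.161590, f' = 26.916000 → x_2 = 2.146447 - (7.161590)/(26.916000) = 1.880375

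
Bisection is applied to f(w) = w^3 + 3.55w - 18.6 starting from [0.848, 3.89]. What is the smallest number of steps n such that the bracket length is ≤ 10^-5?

19

Initial width b − a = 3.89 − 0.848 = 3.042000.
After n steps the width is (b−a)/2^n; need (b−a)/2^n ≤ 10^-5.
So n ≥ log₂(3.042000/10^-5) = log₂(304200.0000) ≈ 18.2147.
Hence n = 19.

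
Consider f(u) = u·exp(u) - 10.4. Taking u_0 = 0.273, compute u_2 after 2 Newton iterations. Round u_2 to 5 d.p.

f'(u) = (u + 1)·exp(u)
u_0 = 0.273000: f = -10.041305, f' = 1.672595 → u_1 = 0.273000 - (-10.041305)/(1.672595) = 6.276429
u_1 = 6.276429: f = 3327.943730, f' = 3870.229581 → u_2 = 6.276429 - (3327.943730)/(3870.229581) = 5.416546

5.41655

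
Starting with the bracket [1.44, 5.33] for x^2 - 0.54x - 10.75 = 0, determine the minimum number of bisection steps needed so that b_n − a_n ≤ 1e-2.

Initial width b − a = 5.33 − 1.44 = 3.890000.
After n steps the width is (b−a)/2^n; need (b−a)/2^n ≤ 1e-2.
So n ≥ log₂(3.890000/1e-2) = log₂(389.0000) ≈ 8.6036.
Hence n = 9.

9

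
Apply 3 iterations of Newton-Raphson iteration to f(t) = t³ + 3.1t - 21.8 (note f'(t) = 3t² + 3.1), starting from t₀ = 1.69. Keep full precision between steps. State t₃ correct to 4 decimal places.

t_0 = 1.690000: f = -11.734191, f' = 11.668300 → t_1 = 1.690000 - (-11.734191)/(11.668300) = 2.695647
t_1 = 2.695647: f = 6.144459, f' = 24.899538 → t_2 = 2.695647 - (6.144459)/(24.899538) = 2.448877
t_2 = 2.448877: f = 0.477431, f' = 21.090996 → t_3 = 2.448877 - (0.477431)/(21.090996) = 2.426240

2.4262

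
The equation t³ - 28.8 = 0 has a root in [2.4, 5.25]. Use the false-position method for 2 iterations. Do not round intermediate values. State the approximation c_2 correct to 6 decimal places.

f(2.400000) = -14.976000, f(5.250000) = 115.903125
step 1: c = 2.726115, f(c) = -8.540331 < 0 → new bracket [2.726115, 5.250000]
step 2: c = 2.899324, f(c) = -4.428042 < 0 → new bracket [2.899324, 5.250000]

2.899324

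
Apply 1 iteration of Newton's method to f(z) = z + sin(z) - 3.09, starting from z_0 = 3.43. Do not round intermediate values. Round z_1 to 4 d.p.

Newton update: z ← z − f(z)/f'(z).
f'(z) = 1 + cos(z)
z_0 = 3.430000: f = 0.055574, f' = 0.041302 → z_1 = 3.430000 - (0.055574)/(0.041302) = 2.084438

2.0844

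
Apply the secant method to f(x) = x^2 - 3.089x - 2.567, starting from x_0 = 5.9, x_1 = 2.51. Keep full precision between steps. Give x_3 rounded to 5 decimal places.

Secant update: x_(k+1) = x_k − f(x_k)·(x_k − x_(k-1))/(f(x_k) − f(x_(k-1))).
f(x_0) = 14.017900, f(x_1) = -4.020290
x_2 = 2.510000 - (-4.020290)·(2.510000 - 5.900000)/(-4.020290 - (14.017900)) = 3.265552; f(x_2) = -1.990462
x_3 = 3.265552 - (-1.990462)·(3.265552 - 2.510000)/(-1.990462 - (-4.020290)) = 4.006450; f(x_3) = 1.108717

4.00645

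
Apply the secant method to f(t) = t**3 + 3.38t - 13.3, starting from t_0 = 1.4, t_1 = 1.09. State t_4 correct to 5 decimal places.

1.89439

Secant update: t_(k+1) = t_k − f(t_k)·(t_k − t_(k-1))/(f(t_k) − f(t_(k-1))).
f(t_0) = -5.824000, f(t_1) = -8.320771
t_2 = 1.090000 - (-8.320771)·(1.090000 - 1.400000)/(-8.320771 - (-5.824000)) = 2.123110; f(t_2) = 3.446234
t_3 = 2.123110 - (3.446234)·(2.123110 - 1.090000)/(3.446234 - (-8.320771)) = 1.820540; f(t_3) = -1.112635
t_4 = 1.820540 - (-1.112635)·(1.820540 - 2.123110)/(-1.112635 - (3.446234)) = 1.894385; f(t_4) = -0.098605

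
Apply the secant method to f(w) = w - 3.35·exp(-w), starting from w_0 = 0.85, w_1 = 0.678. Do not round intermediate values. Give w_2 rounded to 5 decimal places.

f(w_0) = -0.581840, f(w_1) = -1.022565
w_2 = 0.678000 - (-1.022565)·(0.678000 - 0.850000)/(-1.022565 - (-0.581840)) = 1.077073; f(w_2) = -0.063908

1.07707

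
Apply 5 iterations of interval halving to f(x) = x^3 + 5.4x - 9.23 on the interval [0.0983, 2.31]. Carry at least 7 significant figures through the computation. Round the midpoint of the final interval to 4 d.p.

f(0.098300) = -8.698230, f(2.310000) = 15.570391 (opposite signs)
step 1: m = 1.204150, f(m) = -0.981600 < 0 → root in [1.204150, 2.310000]
step 2: m = 1.757075, f(m) = 5.682845 > 0 → root in [1.204150, 1.757075]
step 3: m = 1.480612, f(m) = 2.011126 > 0 → root in [1.204150, 1.480612]
step 4: m = 1.342381, f(m) = 0.437813 > 0 → root in [1.204150, 1.342381]
step 5: m = 1.273266, f(m) = -0.290141 < 0 → root in [1.273266, 1.342381]
Midpoint of [1.273266, 1.342381] = 1.307823

1.3078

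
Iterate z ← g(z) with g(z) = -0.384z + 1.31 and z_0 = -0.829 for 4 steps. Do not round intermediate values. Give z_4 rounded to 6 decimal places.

0.907926

z_1 = g(-0.829000) = 1.628336
z_2 = g(1.628336) = 0.684719
z_3 = g(0.684719) = 1.047068
z_4 = g(1.047068) = 0.907926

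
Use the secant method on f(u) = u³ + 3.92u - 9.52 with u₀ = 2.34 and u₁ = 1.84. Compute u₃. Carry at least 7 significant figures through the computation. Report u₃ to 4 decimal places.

Secant update: u_(k+1) = u_k − f(u_k)·(u_k − u_(k-1))/(f(u_k) − f(u_(k-1))).
f(u_0) = 12.465704, f(u_1) = 3.922304
u_2 = 1.840000 - (3.922304)·(1.840000 - 2.340000)/(3.922304 - (12.465704)) = 1.610448; f(u_2) = 0.969725
u_3 = 1.610448 - (0.969725)·(1.610448 - 1.840000)/(0.969725 - (3.922304)) = 1.535056; f(u_3) = 0.114619

1.5351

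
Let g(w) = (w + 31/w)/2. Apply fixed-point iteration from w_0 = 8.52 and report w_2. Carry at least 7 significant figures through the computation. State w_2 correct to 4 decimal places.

w_1 = g(8.520000) = 6.079249
w_2 = g(6.079249) = 5.589282

5.5893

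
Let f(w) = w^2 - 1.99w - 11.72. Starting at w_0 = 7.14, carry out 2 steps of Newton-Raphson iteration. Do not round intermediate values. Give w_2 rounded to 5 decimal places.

Newton update: w ← w − f(w)/f'(w).
f'(w) = 2w - 1.99
w_0 = 7.140000: f = 25.051000, f' = 12.290000 → w_1 = 7.140000 - (25.051000)/(12.290000) = 5.101676
w_1 = 5.101676: f = 4.154764, f' = 8.213352 → w_2 = 5.101676 - (4.154764)/(8.213352) = 4.595821

4.59582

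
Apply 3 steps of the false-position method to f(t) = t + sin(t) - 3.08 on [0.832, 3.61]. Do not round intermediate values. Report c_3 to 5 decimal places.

3.25753

False-position update: c = (a·f(b) − b·f(a))/(f(b) − f(a)); replace the endpoint whose sign matches f(c).
f(0.832000) = -1.508720, f(3.610000) = 0.078534
step 1: c = 3.472550, f(c) = 0.067601 > 0 → new bracket [0.832000, 3.472550]
step 2: c = 3.359309, f(c) = 0.063309 > 0 → new bracket [0.832000, 3.359309]
step 3: c = 3.257529, f(c) = 0.061852 > 0 → new bracket [0.832000, 3.257529]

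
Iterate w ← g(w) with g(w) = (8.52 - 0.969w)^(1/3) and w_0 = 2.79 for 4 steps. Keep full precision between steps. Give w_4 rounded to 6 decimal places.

w_1 = g(2.790000) = 1.798403
w_2 = g(1.798403) = 1.892430
w_3 = g(1.892430) = 1.883912
w_4 = g(1.883912) = 1.884687

1.884687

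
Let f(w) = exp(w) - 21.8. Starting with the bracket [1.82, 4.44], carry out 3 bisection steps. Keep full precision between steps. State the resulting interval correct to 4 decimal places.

f(1.820000) = -15.628142, f(4.440000) = 62.974942 (opposite signs)
step 1: m = 3.130000, f(m) = 1.073980 > 0 → root in [1.820000, 3.130000]
step 2: m = 2.475000, f(m) = -9.918293 < 0 → root in [2.475000, 3.130000]
step 3: m = 2.802500, f(m) = -5.314190 < 0 → root in [2.802500, 3.130000]

[2.8025, 3.1300]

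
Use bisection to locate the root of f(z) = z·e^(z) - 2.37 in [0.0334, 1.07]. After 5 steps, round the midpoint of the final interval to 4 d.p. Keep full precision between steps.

f(0.033400) = -2.335466, f(1.070000) = 0.749456 (opposite signs)
step 1: m = 0.551700, f(m) = -1.412137 < 0 → root in [0.551700, 1.070000]
step 2: m = 0.810850, f(m) = -0.545734 < 0 → root in [0.810850, 1.070000]
step 3: m = 0.940425, f(m) = 0.038494 > 0 → root in [0.810850, 0.940425]
step 4: m = 0.875638, f(m) = -0.268115 < 0 → root in [0.875638, 0.940425]
step 5: m = 0.908031, f(m) = -0.118594 < 0 → root in [0.908031, 0.940425]
Midpoint of [0.908031, 0.940425] = 0.924228

0.9242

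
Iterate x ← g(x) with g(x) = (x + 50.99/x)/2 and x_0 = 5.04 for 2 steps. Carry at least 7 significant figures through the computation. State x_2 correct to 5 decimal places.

x_1 = g(5.040000) = 7.578532
x_2 = g(7.578532) = 7.153374

7.15337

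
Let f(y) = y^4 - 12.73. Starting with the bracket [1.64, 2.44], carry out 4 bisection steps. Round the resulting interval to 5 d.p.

[1.84000, 1.89000]

f(1.640000) = -5.496052, f(2.440000) = 22.715353 (opposite signs)
step 1: m = 2.040000, f(m) = 4.588915 > 0 → root in [1.640000, 2.040000]
step 2: m = 1.840000, f(m) = -1.267713 < 0 → root in [1.840000, 2.040000]
step 3: m = 1.940000, f(m) = 1.434685 > 0 → root in [1.840000, 1.940000]
step 4: m = 1.890000, f(m) = 0.029898 > 0 → root in [1.840000, 1.890000]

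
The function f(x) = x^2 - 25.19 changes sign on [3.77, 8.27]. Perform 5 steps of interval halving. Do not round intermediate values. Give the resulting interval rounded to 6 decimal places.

[4.895000, 5.035625]

f(3.770000) = -10.977100, f(8.270000) = 43.202900 (opposite signs)
step 1: m = 6.020000, f(m) = 11.050400 > 0 → root in [3.770000, 6.020000]
step 2: m = 4.895000, f(m) = -1.228975 < 0 → root in [4.895000, 6.020000]
step 3: m = 5.457500, f(m) = 4.594306 > 0 → root in [4.895000, 5.457500]
step 4: m = 5.176250, f(m) = 1.603564 > 0 → root in [4.895000, 5.176250]
step 5: m = 5.035625, f(m) = 0.167519 > 0 → root in [4.895000, 5.035625]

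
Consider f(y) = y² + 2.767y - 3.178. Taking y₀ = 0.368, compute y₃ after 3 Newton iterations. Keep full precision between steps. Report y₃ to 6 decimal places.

0.873062

Newton update: y ← y − f(y)/f'(y).
f'(y) = 2y + 2.767
y_0 = 0.368000: f = -2.024320, f' = 3.503000 → y_1 = 0.368000 - (-2.024320)/(3.503000) = 0.945882
y_1 = 0.945882: f = 0.333947, f' = 4.658764 → y_2 = 0.945882 - (0.333947)/(4.658764) = 0.874200
y_2 = 0.874200: f = 0.005138, f' = 4.515401 → y_3 = 0.874200 - (0.005138)/(4.515401) = 0.873062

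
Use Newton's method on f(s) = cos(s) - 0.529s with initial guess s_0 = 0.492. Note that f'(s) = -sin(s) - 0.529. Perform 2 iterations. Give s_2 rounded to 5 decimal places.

s_0 = 0.492000: f = 0.621122, f' = -1.001390 → s_1 = 0.492000 - (0.621122)/(-1.001390) = 1.112260
s_1 = 1.112260: f = -0.145749, f' = -1.425701 → s_2 = 1.112260 - (-0.145749)/(-1.425701) = 1.010030

1.01003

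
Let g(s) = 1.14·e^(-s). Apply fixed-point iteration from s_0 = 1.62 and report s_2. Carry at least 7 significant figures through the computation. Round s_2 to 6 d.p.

s_1 = g(1.620000) = 0.225605
s_2 = g(0.225605) = 0.909758

0.909758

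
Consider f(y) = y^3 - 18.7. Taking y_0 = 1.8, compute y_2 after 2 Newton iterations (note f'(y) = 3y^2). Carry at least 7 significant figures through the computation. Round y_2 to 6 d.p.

Newton update: y ← y − f(y)/f'(y).
y_0 = 1.800000: f = -12.868000, f' = 9.720000 → y_1 = 1.800000 - (-12.868000)/(9.720000) = 3.123868
y_1 = 3.123868: f = 11.784435, f' = 29.275660 → y_2 = 3.123868 - (11.784435)/(29.275660) = 2.721335

2.721335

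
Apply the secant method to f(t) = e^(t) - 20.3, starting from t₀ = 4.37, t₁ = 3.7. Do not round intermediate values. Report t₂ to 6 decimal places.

f(t_0) = 58.743632, f(t_1) = 20.147304
t_2 = 3.700000 - (20.147304)·(3.700000 - 4.370000)/(20.147304 - (58.743632)) = 3.350260; f(t_2) = 8.210135

3.350260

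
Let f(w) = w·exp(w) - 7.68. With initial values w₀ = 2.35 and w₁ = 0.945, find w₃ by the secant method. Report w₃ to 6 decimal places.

1.756288

f(w_0) = 16.961089, f(w_1) = -5.248691
w_2 = 0.945000 - (-5.248691)·(0.945000 - 2.350000)/(-5.248691 - (16.961089)) = 1.277034; f(w_2) = -3.100568
w_3 = 1.277034 - (-3.100568)·(1.277034 - 0.945000)/(-3.100568 - (-5.248691)) = 1.756288; f(w_3) = 2.490488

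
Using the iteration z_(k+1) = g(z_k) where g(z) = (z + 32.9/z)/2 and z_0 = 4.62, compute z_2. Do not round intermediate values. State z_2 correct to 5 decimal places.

z_1 = g(4.620000) = 5.870606
z_2 = g(5.870606) = 5.737399

5.73740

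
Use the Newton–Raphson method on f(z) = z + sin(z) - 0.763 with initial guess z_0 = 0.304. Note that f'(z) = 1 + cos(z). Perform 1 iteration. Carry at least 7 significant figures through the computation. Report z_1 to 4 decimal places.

z_0 = 0.304000: f = -0.159661, f' = 1.954147 → z_1 = 0.304000 - (-0.159661)/(1.954147) = 0.385704

0.3857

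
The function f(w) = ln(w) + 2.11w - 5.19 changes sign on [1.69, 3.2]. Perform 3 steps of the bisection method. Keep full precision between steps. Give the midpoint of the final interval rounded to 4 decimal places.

2.1619

f(1.690000) = -1.099371, f(3.200000) = 2.725151 (opposite signs)
step 1: m = 2.445000, f(m) = 0.862995 > 0 → root in [1.690000, 2.445000]
step 2: m = 2.067500, f(m) = -0.101235 < 0 → root in [2.067500, 2.445000]
step 3: m = 2.256250, f(m) = 0.384392 > 0 → root in [2.067500, 2.256250]
Midpoint of [2.067500, 2.256250] = 2.161875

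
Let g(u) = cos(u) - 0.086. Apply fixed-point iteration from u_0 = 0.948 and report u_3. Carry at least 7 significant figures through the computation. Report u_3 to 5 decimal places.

0.61580

u_1 = g(0.948000) = 0.497309
u_2 = g(0.497309) = 0.792870
u_3 = g(0.792870) = 0.615804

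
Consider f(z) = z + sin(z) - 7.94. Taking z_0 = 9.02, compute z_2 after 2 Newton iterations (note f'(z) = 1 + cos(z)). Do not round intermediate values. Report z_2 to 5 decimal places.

Newton update: z ← z − f(z)/f'(z).
z_0 = 9.020000: f = 1.473815, f' = 0.080810 → z_1 = 9.020000 - (1.473815)/(0.080810) = -9.217992
z_1 = -9.217992: f = -17.363307, f' = 0.021304 → z_2 = -9.217992 - (-17.363307)/(0.021304) = 805.804876

805.80488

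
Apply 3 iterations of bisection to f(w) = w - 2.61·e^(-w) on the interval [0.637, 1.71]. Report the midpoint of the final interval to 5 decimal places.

f(0.637000) = -0.743368, f(1.710000) = 1.237940 (opposite signs)
step 1: m = 1.173500, f(m) = 0.366273 > 0 → root in [0.637000, 1.173500]
step 2: m = 0.905250, f(m) = -0.150340 < 0 → root in [0.905250, 1.173500]
step 3: m = 1.039375, f(m) = 0.116282 > 0 → root in [0.905250, 1.039375]
Midpoint of [0.905250, 1.039375] = 0.972312

0.97231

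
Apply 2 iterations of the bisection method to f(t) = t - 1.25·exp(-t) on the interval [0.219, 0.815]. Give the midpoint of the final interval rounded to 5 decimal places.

0.59150

f(0.219000) = -0.785152, f(0.815000) = 0.261701 (opposite signs)
step 1: m = 0.517000, f(m) = -0.228383 < 0 → root in [0.517000, 0.815000]
step 2: m = 0.666000, f(m) = 0.023801 > 0 → root in [0.517000, 0.666000]
Midpoint of [0.517000, 0.666000] = 0.591500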